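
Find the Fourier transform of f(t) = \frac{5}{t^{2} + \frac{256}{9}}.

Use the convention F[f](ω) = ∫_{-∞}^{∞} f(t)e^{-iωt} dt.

F(ω) = \frac{15 \pi e^{- \frac{16 \left|{\omega}\right|}{3}}}{16}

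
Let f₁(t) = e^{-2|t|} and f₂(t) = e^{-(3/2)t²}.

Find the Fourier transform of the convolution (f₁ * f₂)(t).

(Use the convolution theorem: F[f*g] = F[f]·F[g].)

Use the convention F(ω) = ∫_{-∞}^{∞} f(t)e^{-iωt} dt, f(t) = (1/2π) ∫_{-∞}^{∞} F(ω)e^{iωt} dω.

F[f₁*f₂](ω) = \frac{4 \sqrt{6} \sqrt{\pi} e^{- \frac{\omega^{2}}{6}}}{3 \left(\omega^{2} + 4\right)}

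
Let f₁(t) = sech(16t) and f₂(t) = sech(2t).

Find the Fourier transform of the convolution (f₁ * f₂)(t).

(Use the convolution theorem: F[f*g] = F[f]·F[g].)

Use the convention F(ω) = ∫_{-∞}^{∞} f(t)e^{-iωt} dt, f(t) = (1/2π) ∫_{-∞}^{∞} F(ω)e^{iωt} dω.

F[f₁*f₂](ω) = \frac{\pi^{2}}{32 \cosh{\left(\frac{\pi \omega}{32} \right)} \cosh{\left(\frac{\pi \omega}{4} \right)}}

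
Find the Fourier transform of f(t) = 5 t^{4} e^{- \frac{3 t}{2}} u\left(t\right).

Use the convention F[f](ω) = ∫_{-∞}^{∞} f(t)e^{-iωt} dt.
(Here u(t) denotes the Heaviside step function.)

F(ω) = \frac{3840}{\left(2 i \omega + 3\right)^{5}}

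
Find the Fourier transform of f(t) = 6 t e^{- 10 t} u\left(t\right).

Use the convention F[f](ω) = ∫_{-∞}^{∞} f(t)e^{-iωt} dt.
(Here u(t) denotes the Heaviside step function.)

F(ω) = \frac{6}{\left(i \omega + 10\right)^{2}}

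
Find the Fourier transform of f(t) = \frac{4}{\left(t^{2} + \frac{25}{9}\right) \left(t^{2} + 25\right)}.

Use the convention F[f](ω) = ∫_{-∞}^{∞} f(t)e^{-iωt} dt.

F(ω) = - \frac{9 \pi e^{- 5 \left|{\omega}\right|}}{250} + \frac{27 \pi e^{- \frac{5 \left|{\omega}\right|}{3}}}{250}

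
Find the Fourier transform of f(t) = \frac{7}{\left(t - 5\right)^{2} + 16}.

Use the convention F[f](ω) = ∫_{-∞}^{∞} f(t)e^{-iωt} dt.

F(ω) = \frac{7 \pi e^{- 5 i \omega - 4 \left|{\omega}\right|}}{4}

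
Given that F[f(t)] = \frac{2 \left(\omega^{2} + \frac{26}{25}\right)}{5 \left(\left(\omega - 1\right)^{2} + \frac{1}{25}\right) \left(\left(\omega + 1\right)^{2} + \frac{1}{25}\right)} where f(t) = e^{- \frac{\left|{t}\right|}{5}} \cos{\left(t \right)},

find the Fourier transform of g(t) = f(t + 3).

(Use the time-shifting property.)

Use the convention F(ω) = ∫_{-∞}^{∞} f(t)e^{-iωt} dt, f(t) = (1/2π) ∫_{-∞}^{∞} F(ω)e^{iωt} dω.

F[g](ω) = \frac{\left(250 \omega^{2} + 260\right) e^{3 i \omega}}{625 \omega^{4} - 1200 \omega^{2} + 676}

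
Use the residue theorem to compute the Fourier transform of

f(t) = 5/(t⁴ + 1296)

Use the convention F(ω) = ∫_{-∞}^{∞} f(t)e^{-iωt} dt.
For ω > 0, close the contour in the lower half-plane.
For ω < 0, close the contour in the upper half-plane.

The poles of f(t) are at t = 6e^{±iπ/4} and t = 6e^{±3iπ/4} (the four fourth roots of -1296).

Let g(z) = f(z)e^{-iωz}; for large |z| the factor e^{-iωz} decays in the lower half-plane when ω > 0 and in the upper half-plane when ω < 0.

Case ω > 0 (lower half-plane, clockwise contour ⇒ F(ω) = -2πi·ΣRes):
  Res_{z = - 3 \sqrt{2} - 3 \sqrt{2} i} g(z) = \frac{5 \sqrt{2} i \left(1 - i\right) e^{3 \sqrt{2} \omega \left(-1 + i\right)}}{1728}
  Res_{z = 3 \sqrt{2} - 3 \sqrt{2} i} g(z) = \frac{5 \sqrt{2} i \left(1 + i\right) e^{- 3 \sqrt{2} \omega \left(1 + i\right)}}{1728}
  F(ω) = -2πi·ΣRes = \frac{5 \sqrt{2} \pi \left(1 - i\right) \left(e^{6 \sqrt{2} i \omega} + i\right) e^{- 3 \sqrt{2} \omega \left(1 + i\right)}}{864} = \frac{5 \pi e^{- 3 \sqrt{2} \omega} \sin{\left(3 \sqrt{2} \omega + \frac{\pi}{4} \right)}}{216}

Case ω < 0 (upper half-plane, counterclockwise contour ⇒ F(ω) = +2πi·ΣRes):
  Res_{z = 3 \sqrt{2} + 3 \sqrt{2} i} g(z) = \frac{5 \sqrt{2} i \left(-1 + i\right) e^{3 \sqrt{2} \omega \left(1 - i\right)}}{1728}
  Res_{z = - 3 \sqrt{2} + 3 \sqrt{2} i} g(z) = \frac{5 \sqrt{2} \left(1 - i\right) e^{3 \sqrt{2} \omega \left(1 + i\right)}}{1728}
  F(ω) = 2πi·ΣRes = - \frac{5 \sqrt{2} i \pi \left(i \left(1 - i\right) e^{3 \sqrt{2} \omega \left(1 - i\right)} - \left(1 - i\right) e^{3 \sqrt{2} \omega \left(1 + i\right)}\right)}{864} = \frac{5 \pi e^{3 \sqrt{2} \omega} \cos{\left(3 \sqrt{2} \omega + \frac{\pi}{4} \right)}}{216}

Both cases combine into a single formula in |ω|:

F(ω) = \frac{5 \pi e^{- 3 \sqrt{2} \left|{\omega}\right|} \sin{\left(3 \sqrt{2} \left|{\omega}\right| + \frac{\pi}{4} \right)}}{216}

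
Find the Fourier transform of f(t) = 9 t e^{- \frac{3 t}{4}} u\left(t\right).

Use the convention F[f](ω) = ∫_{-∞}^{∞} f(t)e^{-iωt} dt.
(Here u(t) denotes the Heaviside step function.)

F(ω) = \frac{144}{\left(4 i \omega + 3\right)^{2}}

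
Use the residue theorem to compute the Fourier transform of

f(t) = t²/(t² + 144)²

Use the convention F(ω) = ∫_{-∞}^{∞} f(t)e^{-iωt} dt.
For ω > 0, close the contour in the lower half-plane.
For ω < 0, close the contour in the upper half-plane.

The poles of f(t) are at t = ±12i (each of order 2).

Let g(z) = f(z)e^{-iωz}; for large |z| the factor e^{-iωz} decays in the lower half-plane when ω > 0 and in the upper half-plane when ω < 0.

Case ω > 0 (lower half-plane, clockwise contour ⇒ F(ω) = -2πi·ΣRes):
  Res_{z = - 12 i} g(z) = \frac{i \left(1 - 12 \omega\right) e^{- 12 \omega}}{48} (pole of order 2)
  F(ω) = -2πi·ΣRes = \frac{\pi \left(1 - 12 \omega\right) e^{- 12 \omega}}{24}

Case ω < 0 (upper half-plane, counterclockwise contour ⇒ F(ω) = +2πi·ΣRes):
  Res_{z = 12 i} g(z) = \frac{i \left(- 12 \omega - 1\right) e^{12 \omega}}{48} (pole of order 2)
  F(ω) = 2πi·ΣRes = \frac{\pi \left(12 \omega + 1\right) e^{12 \omega}}{24}

Both cases combine into a single formula in |ω|:

F(ω) = \frac{\pi \left(1 - 12 \left|{\omega}\right|\right) e^{- 12 \left|{\omega}\right|}}{24}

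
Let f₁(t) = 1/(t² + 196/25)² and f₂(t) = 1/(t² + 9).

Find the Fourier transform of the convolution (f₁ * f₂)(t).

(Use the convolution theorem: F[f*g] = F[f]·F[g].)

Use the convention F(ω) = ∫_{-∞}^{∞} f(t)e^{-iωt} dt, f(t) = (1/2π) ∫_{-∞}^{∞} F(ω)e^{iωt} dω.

F[f₁*f₂](ω) = \frac{25 \pi^{2} \left(14 \left|{\omega}\right| + 5\right) e^{- \frac{29 \left|{\omega}\right|}{5}}}{16464}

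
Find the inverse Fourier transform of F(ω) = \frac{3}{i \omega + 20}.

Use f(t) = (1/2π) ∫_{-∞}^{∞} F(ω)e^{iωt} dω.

f(t) = 3 e^{- 20 t} u\left(t\right)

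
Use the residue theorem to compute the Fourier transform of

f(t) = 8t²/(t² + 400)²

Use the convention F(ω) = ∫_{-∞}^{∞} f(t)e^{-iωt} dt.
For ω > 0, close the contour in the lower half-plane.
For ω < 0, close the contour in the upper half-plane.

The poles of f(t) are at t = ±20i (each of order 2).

Let g(z) = f(z)e^{-iωz}; for large |z| the factor e^{-iωz} decays in the lower half-plane when ω > 0 and in the upper half-plane when ω < 0.

Case ω > 0 (lower half-plane, clockwise contour ⇒ F(ω) = -2πi·ΣRes):
  Res_{z = - 20 i} g(z) = \frac{i \left(1 - 20 \omega\right) e^{- 20 \omega}}{10} (pole of order 2)
  F(ω) = -2πi·ΣRes = \frac{\pi \left(1 - 20 \omega\right) e^{- 20 \omega}}{5}

Case ω < 0 (upper half-plane, counterclockwise contour ⇒ F(ω) = +2πi·ΣRes):
  Res_{z = 20 i} g(z) = \frac{i \left(- 20 \omega - 1\right) e^{20 \omega}}{10} (pole of order 2)
  F(ω) = 2πi·ΣRes = \frac{\pi \left(20 \omega + 1\right) e^{20 \omega}}{5}

Both cases combine into a single formula in |ω|:

F(ω) = \frac{\pi \left(1 - 20 \left|{\omega}\right|\right) e^{- 20 \left|{\omega}\right|}}{5}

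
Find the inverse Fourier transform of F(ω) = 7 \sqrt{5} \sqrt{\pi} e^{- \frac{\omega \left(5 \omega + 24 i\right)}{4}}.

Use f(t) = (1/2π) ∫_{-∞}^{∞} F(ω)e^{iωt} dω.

f(t) = 7 e^{- \frac{\left(t - 6\right)^{2}}{5}}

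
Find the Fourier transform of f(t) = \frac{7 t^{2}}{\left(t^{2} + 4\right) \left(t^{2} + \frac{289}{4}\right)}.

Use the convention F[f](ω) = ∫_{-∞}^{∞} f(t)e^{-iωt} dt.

F(ω) = - \frac{8 \pi e^{- 2 \left|{\omega}\right|}}{39} + \frac{34 \pi e^{- \frac{17 \left|{\omega}\right|}{2}}}{39}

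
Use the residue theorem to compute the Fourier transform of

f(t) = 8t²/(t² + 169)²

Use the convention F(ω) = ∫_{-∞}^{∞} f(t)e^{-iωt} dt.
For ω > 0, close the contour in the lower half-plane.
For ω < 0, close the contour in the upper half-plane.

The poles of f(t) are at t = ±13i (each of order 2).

Let g(z) = f(z)e^{-iωz}; for large |z| the factor e^{-iωz} decays in the lower half-plane when ω > 0 and in the upper half-plane when ω < 0.

Case ω > 0 (lower half-plane, clockwise contour ⇒ F(ω) = -2πi·ΣRes):
  Res_{z = - 13 i} g(z) = i \left(\frac{2}{13} - 2 \omega\right) e^{- 13 \omega} (pole of order 2)
  F(ω) = -2πi·ΣRes = \frac{4 \pi \left(1 - 13 \omega\right) e^{- 13 \omega}}{13}

Case ω < 0 (upper half-plane, counterclockwise contour ⇒ F(ω) = +2πi·ΣRes):
  Res_{z = 13 i} g(z) = i \left(- 2 \omega - \frac{2}{13}\right) e^{13 \omega} (pole of order 2)
  F(ω) = 2πi·ΣRes = \frac{4 \pi \left(13 \omega + 1\right) e^{13 \omega}}{13}

Both cases combine into a single formula in |ω|:

F(ω) = \frac{4 \pi \left(1 - 13 \left|{\omega}\right|\right) e^{- 13 \left|{\omega}\right|}}{13}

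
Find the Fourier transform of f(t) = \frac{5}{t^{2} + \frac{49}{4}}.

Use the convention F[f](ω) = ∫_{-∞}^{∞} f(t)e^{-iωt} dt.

F(ω) = \frac{10 \pi e^{- \frac{7 \left|{\omega}\right|}{2}}}{7}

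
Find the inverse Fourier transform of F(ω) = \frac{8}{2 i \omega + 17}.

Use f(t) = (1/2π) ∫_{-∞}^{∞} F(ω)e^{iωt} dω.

f(t) = 4 e^{- \frac{17 t}{2}} u\left(t\right)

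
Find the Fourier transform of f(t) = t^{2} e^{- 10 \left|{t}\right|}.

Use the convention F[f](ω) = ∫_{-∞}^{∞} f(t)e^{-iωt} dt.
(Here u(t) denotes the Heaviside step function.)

F(ω) = \frac{40 \left(100 - 3 \omega^{2}\right)}{\left(\omega^{2} + 100\right)^{3}}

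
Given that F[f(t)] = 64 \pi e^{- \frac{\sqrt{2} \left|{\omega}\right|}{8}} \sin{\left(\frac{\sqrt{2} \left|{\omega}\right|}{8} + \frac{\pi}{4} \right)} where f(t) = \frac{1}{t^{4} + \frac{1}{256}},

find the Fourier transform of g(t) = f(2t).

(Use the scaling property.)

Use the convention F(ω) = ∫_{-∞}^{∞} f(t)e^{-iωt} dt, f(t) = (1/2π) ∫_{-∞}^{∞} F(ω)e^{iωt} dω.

F[g](ω) = 32 \pi e^{- \frac{\sqrt{2} \left|{\omega}\right|}{16}} \sin{\left(\frac{\sqrt{2} \left|{\omega}\right|}{16} + \frac{\pi}{4} \right)}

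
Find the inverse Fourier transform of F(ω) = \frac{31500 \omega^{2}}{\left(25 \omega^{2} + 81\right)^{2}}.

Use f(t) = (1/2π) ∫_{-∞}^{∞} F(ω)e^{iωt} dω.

f(t) = 7 \left(1 - \frac{9 \left|{t}\right|}{5}\right) e^{- \frac{9 \left|{t}\right|}{5}}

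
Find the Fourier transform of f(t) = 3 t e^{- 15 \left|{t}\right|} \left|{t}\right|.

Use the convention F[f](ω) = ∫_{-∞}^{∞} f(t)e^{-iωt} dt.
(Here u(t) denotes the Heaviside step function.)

F(ω) = \frac{12 i \omega \left(\omega^{2} - 675\right)}{\left(\omega^{2} + 225\right)^{3}}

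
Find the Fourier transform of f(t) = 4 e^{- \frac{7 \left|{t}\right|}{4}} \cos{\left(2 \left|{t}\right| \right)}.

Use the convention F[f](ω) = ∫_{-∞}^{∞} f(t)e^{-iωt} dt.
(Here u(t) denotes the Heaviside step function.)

F(ω) = \frac{224 \left(16 \omega^{2} + 113\right)}{256 \omega^{4} - 480 \omega^{2} + 12769}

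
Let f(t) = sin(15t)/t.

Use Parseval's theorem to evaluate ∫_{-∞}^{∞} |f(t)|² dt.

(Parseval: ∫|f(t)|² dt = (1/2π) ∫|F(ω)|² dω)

∫|f(t)|² dt = 15 \pi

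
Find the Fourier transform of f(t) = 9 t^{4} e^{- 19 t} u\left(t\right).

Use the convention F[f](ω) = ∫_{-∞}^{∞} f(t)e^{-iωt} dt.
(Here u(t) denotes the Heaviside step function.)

F(ω) = \frac{216}{\left(i \omega + 19\right)^{5}}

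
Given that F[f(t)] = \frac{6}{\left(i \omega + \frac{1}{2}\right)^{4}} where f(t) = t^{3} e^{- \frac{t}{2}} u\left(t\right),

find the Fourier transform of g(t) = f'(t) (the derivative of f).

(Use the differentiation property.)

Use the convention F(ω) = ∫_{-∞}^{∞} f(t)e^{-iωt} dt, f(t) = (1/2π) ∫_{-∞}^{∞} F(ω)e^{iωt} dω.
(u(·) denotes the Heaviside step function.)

F[g](ω) = \frac{96 i \omega}{\left(2 i \omega + 1\right)^{4}}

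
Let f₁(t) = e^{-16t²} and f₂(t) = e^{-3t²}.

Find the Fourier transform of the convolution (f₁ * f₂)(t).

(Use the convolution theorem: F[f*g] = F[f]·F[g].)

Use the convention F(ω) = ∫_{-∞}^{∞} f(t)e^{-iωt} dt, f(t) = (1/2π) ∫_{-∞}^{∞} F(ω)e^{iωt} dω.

F[f₁*f₂](ω) = \frac{\sqrt{3} \pi e^{- \frac{19 \omega^{2}}{192}}}{12}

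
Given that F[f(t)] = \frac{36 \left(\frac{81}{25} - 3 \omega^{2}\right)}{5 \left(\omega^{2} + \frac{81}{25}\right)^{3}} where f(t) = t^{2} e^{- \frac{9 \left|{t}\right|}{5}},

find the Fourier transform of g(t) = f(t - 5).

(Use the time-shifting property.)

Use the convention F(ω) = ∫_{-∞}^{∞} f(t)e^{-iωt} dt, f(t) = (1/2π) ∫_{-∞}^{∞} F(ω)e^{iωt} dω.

F[g](ω) = \frac{13500 \left(27 - 25 \omega^{2}\right) e^{- 5 i \omega}}{\left(25 \omega^{2} + 81\right)^{3}}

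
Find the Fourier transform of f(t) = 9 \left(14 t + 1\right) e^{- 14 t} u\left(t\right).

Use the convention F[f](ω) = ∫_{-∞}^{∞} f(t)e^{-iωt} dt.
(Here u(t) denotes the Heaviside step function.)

F(ω) = \frac{9 \left(- i \omega - 28\right)}{\omega^{2} - 28 i \omega - 196}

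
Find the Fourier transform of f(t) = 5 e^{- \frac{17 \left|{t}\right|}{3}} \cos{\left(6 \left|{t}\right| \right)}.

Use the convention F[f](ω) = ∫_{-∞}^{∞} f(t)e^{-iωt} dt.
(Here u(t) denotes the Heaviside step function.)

F(ω) = \frac{510 \left(9 \omega^{2} + 613\right)}{81 \omega^{4} - 630 \omega^{2} + 375769}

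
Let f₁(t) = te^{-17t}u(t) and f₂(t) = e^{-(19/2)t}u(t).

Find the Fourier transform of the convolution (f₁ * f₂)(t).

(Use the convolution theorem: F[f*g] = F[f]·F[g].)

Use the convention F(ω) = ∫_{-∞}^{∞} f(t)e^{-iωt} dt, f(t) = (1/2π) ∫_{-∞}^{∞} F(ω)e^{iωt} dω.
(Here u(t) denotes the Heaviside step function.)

F[f₁*f₂](ω) = \frac{2}{\left(i \omega + 17\right)^{2} \left(2 i \omega + 19\right)}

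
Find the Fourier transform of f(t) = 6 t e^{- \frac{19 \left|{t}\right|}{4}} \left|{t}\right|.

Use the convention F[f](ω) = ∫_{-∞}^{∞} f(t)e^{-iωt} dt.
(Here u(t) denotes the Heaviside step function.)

F(ω) = \frac{6144 i \omega \left(16 \omega^{2} - 1083\right)}{\left(16 \omega^{2} + 361\right)^{3}}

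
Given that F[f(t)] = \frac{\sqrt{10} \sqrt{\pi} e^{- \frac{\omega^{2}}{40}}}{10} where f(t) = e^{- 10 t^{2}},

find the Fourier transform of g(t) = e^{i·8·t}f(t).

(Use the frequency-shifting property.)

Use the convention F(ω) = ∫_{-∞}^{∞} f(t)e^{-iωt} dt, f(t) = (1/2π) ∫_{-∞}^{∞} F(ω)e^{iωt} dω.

F[g](ω) = \frac{\sqrt{10} \sqrt{\pi} e^{- \frac{\left(\omega - 8\right)^{2}}{40}}}{10}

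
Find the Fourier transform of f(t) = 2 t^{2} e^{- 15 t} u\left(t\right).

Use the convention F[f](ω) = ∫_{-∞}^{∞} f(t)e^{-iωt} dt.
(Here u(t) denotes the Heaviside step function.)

F(ω) = \frac{4}{\left(i \omega + 15\right)^{3}}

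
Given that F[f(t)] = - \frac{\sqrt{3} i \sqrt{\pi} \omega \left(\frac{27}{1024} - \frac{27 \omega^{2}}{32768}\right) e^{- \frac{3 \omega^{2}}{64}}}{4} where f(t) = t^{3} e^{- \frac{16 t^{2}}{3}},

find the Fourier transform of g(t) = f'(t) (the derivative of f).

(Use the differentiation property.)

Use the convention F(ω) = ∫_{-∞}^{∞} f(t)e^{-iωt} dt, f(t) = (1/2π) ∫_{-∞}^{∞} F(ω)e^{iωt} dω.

F[g](ω) = \frac{27 \sqrt{3} \sqrt{\pi} \omega^{2} \left(32 - \omega^{2}\right) e^{- \frac{3 \omega^{2}}{64}}}{131072}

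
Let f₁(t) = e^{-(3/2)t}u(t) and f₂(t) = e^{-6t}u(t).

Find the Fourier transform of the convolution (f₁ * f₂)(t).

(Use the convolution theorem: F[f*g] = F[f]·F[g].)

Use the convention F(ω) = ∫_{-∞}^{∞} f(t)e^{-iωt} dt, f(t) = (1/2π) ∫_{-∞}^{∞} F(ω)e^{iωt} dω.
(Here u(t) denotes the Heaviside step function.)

F[f₁*f₂](ω) = \frac{2}{\left(i \omega + 6\right) \left(2 i \omega + 3\right)}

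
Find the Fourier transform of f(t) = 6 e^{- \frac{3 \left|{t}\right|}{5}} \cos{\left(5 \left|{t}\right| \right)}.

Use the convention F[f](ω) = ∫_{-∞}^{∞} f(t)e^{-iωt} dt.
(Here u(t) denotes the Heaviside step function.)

F(ω) = \frac{180 \left(25 \omega^{2} + 634\right)}{625 \omega^{4} - 30800 \omega^{2} + 401956}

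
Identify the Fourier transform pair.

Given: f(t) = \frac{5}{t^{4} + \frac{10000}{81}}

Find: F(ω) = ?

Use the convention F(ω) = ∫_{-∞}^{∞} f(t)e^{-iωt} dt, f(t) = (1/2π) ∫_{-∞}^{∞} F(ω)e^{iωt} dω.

F(ω) = \frac{27 \pi e^{- \frac{5 \sqrt{2} \left|{\omega}\right|}{3}} \sin{\left(\frac{5 \sqrt{2} \left|{\omega}\right|}{3} + \frac{\pi}{4} \right)}}{200}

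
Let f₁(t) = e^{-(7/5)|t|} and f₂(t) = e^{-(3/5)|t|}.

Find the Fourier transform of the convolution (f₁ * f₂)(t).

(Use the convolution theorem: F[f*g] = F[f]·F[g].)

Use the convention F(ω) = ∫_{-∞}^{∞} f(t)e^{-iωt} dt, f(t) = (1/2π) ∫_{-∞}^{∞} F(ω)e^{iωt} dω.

F[f₁*f₂](ω) = \frac{2100}{625 \omega^{4} + 1450 \omega^{2} + 441}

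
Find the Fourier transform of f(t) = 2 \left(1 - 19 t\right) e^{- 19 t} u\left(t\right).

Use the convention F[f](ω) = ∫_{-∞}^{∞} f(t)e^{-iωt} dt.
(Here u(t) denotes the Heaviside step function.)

F(ω) = \frac{2 i \omega}{- \omega^{2} + 38 i \omega + 361}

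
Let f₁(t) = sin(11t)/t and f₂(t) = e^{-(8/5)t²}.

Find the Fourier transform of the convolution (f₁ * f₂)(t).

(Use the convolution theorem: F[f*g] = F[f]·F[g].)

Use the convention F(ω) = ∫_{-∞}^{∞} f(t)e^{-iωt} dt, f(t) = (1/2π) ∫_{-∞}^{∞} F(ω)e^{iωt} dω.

F[f₁*f₂](ω) = \begin{cases} \frac{\sqrt{10} \pi^{\frac{3}{2}} e^{- \frac{5 \omega^{2}}{32}}}{4} & \text{for}\: \omega > -11 \wedge \omega < 11 \\0 & \text{otherwise} \end{cases}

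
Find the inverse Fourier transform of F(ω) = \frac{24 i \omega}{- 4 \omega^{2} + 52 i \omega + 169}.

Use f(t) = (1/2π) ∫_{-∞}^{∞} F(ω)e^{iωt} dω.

f(t) = 6 \left(1 - \frac{13 t}{2}\right) e^{- \frac{13 t}{2}} u\left(t\right)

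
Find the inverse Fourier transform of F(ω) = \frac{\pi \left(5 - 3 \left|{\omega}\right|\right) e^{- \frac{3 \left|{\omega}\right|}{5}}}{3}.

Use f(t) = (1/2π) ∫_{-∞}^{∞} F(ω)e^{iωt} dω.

f(t) = \frac{2 t^{2}}{\left(t^{2} + \frac{9}{25}\right)^{2}}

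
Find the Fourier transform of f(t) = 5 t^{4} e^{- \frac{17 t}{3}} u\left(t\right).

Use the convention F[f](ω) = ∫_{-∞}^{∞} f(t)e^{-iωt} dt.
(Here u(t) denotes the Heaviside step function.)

F(ω) = \frac{29160}{\left(3 i \omega + 17\right)^{5}}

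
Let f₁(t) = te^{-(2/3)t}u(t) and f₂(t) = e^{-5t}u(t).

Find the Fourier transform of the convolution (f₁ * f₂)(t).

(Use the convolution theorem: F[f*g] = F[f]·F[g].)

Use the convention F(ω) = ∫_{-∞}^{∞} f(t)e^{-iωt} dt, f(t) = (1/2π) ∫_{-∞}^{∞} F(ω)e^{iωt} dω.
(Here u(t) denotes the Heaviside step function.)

F[f₁*f₂](ω) = \frac{9}{\left(i \omega + 5\right) \left(3 i \omega + 2\right)^{2}}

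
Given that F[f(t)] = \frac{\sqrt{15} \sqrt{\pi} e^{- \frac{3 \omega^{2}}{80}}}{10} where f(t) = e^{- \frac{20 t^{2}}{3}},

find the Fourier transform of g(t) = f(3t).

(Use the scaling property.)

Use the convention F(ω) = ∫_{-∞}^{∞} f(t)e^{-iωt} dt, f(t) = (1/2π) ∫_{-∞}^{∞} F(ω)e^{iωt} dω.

F[g](ω) = \frac{\sqrt{15} \sqrt{\pi} e^{- \frac{\omega^{2}}{240}}}{30}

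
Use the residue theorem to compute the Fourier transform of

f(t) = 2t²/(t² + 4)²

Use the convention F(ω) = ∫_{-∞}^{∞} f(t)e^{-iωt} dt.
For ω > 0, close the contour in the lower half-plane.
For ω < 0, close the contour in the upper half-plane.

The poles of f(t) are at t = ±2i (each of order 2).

Let g(z) = f(z)e^{-iωz}; for large |z| the factor e^{-iωz} decays in the lower half-plane when ω > 0 and in the upper half-plane when ω < 0.

Case ω > 0 (lower half-plane, clockwise contour ⇒ F(ω) = -2πi·ΣRes):
  Res_{z = - 2 i} g(z) = \frac{i \left(1 - 2 \omega\right) e^{- 2 \omega}}{4} (pole of order 2)
  F(ω) = -2πi·ΣRes = \frac{\pi \left(1 - 2 \omega\right) e^{- 2 \omega}}{2}

Case ω < 0 (upper half-plane, counterclockwise contour ⇒ F(ω) = +2πi·ΣRes):
  Res_{z = 2 i} g(z) = \frac{i \left(- 2 \omega - 1\right) e^{2 \omega}}{4} (pole of order 2)
  F(ω) = 2πi·ΣRes = \frac{\pi \left(2 \omega + 1\right) e^{2 \omega}}{2}

Both cases combine into a single formula in |ω|:

F(ω) = \frac{\pi \left(1 - 2 \left|{\omega}\right|\right) e^{- 2 \left|{\omega}\right|}}{2}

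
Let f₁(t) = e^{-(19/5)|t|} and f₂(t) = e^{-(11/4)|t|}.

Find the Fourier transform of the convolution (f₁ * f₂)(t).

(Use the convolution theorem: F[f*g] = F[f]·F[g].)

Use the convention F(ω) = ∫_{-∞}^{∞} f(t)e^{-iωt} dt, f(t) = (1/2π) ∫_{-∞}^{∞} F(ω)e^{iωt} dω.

F[f₁*f₂](ω) = \frac{16720}{400 \omega^{4} + 8801 \omega^{2} + 43681}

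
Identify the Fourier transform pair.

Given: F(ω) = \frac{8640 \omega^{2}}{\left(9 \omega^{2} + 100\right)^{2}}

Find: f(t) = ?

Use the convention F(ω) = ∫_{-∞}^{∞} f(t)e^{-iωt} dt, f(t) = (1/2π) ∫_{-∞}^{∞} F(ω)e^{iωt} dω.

f(t) = 8 \left(1 - \frac{10 \left|{t}\right|}{3}\right) e^{- \frac{10 \left|{t}\right|}{3}}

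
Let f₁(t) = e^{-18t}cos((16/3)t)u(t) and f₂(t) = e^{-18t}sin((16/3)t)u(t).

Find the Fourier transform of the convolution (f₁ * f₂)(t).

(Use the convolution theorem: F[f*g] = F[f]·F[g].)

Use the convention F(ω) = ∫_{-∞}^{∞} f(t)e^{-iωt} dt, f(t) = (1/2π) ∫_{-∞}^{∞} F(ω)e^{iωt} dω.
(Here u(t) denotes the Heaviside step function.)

F[f₁*f₂](ω) = \frac{432 \left(i \omega + 18\right)}{\left(9 \left(i \omega + 18\right)^{2} + 256\right)^{2}}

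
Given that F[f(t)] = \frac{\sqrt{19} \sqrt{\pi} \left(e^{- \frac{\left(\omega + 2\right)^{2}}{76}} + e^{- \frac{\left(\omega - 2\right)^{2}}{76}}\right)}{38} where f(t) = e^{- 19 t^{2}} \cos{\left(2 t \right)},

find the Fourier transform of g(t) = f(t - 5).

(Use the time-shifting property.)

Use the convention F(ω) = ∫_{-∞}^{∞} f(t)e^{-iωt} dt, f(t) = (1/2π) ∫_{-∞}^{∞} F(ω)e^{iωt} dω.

F[g](ω) = \frac{\sqrt{19} \sqrt{\pi} \left(e^{\frac{2 \omega}{19}} + 1\right) e^{- \frac{\omega^{2}}{76} - \frac{\omega}{19} - 5 i \omega - \frac{1}{19}}}{38}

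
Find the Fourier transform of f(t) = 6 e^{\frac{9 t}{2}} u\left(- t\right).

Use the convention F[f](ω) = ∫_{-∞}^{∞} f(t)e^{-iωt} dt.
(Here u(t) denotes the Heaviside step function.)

F(ω) = - \frac{12}{2 i \omega - 9}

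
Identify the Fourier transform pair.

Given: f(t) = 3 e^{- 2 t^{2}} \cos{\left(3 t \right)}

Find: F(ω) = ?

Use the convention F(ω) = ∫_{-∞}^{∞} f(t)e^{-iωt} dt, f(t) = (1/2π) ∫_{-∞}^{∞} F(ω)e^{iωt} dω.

F(ω) = \frac{3 \sqrt{2} \sqrt{\pi} \left(e^{\frac{3 \omega}{2}} + 1\right) e^{- \frac{\omega^{2}}{8} - \frac{3 \omega}{4} - \frac{9}{8}}}{4}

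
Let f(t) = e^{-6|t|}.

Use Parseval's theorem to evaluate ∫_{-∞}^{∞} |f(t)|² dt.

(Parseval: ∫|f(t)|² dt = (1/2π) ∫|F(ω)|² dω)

∫|f(t)|² dt = \frac{1}{6}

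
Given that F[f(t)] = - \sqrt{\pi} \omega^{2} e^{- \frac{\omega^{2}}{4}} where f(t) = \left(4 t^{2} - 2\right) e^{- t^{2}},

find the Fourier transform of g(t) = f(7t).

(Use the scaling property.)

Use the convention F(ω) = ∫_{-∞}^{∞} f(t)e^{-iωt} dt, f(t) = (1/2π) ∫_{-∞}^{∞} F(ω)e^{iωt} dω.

F[g](ω) = - \frac{\sqrt{\pi} \omega^{2} e^{- \frac{\omega^{2}}{196}}}{343}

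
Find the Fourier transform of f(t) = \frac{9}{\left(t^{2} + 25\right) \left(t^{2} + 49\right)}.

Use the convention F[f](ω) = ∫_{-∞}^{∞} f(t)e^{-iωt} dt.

F(ω) = \frac{3 \pi \left(7 e^{2 \left|{\omega}\right|} - 5\right) e^{- 7 \left|{\omega}\right|}}{280}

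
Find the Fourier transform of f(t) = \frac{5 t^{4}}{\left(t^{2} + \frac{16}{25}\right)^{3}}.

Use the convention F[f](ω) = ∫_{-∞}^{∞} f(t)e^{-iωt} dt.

F(ω) = \frac{\pi \left(16 \omega^{2} - 100 \left|{\omega}\right| + 75\right) e^{- \frac{4 \left|{\omega}\right|}{5}}}{32}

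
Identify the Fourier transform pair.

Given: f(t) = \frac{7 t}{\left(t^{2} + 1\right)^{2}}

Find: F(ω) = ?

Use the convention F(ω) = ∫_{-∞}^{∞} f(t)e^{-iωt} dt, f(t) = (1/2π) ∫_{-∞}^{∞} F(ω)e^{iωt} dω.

F(ω) = - \frac{7 i \pi \omega e^{- \left|{\omega}\right|}}{2}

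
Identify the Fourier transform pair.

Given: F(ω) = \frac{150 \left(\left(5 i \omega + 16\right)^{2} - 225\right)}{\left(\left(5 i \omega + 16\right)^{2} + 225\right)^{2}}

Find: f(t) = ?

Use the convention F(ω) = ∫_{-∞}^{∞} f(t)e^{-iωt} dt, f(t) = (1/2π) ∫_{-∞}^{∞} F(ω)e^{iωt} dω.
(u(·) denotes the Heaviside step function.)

f(t) = 6 t e^{- \frac{16 t}{5}} \cos{\left(3 t \right)} u\left(t\right)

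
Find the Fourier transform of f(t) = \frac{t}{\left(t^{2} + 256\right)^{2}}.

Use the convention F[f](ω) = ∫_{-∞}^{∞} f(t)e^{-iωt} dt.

F(ω) = - \frac{i \pi \omega e^{- 16 \left|{\omega}\right|}}{32}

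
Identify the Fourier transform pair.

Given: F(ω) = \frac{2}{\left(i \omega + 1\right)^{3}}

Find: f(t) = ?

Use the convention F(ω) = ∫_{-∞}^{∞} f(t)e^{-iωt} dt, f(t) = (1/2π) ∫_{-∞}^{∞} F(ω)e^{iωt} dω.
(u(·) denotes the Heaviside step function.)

f(t) = t^{2} e^{- t} u\left(t\right)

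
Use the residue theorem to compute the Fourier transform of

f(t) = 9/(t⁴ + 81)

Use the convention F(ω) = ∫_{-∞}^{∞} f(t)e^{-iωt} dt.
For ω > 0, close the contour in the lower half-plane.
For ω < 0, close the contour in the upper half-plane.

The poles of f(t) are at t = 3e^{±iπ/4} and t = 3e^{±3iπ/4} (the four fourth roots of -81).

Let g(z) = f(z)e^{-iωz}; for large |z| the factor e^{-iωz} decays in the lower half-plane when ω > 0 and in the upper half-plane when ω < 0.

Case ω > 0 (lower half-plane, clockwise contour ⇒ F(ω) = -2πi·ΣRes):
  Res_{z = - \frac{3 \sqrt{2}}{2} - \frac{3 \sqrt{2} i}{2}} g(z) = \frac{\sqrt{2} i \left(1 - i\right) e^{\frac{3 \sqrt{2} \omega \left(-1 + i\right)}{2}}}{24}
  Res_{z = \frac{3 \sqrt{2}}{2} - \frac{3 \sqrt{2} i}{2}} g(z) = \frac{\sqrt{2} i \left(1 + i\right) e^{- \frac{3 \sqrt{2} \omega \left(1 + i\right)}{2}}}{24}
  F(ω) = -2πi·ΣRes = \frac{\sqrt{2} \pi \left(1 - i\right) \left(e^{3 \sqrt{2} i \omega} + i\right) e^{- \frac{3 \sqrt{2} \omega \left(1 + i\right)}{2}}}{12} = \frac{\pi e^{- \frac{3 \sqrt{2} \omega}{2}} \sin{\left(\frac{3 \sqrt{2} \omega}{2} + \frac{\pi}{4} \right)}}{3}

Case ω < 0 (upper half-plane, counterclockwise contour ⇒ F(ω) = +2πi·ΣRes):
  Res_{z = \frac{3 \sqrt{2}}{2} + \frac{3 \sqrt{2} i}{2}} g(z) = \frac{\sqrt{2} i \left(-1 + i\right) e^{\frac{3 \sqrt{2} \omega \left(1 - i\right)}{2}}}{24}
  Res_{z = - \frac{3 \sqrt{2}}{2} + \frac{3 \sqrt{2} i}{2}} g(z) = \frac{\sqrt{2} \left(1 - i\right) e^{\frac{3 \sqrt{2} \omega \left(1 + i\right)}{2}}}{24}
  F(ω) = 2πi·ΣRes = - \frac{\sqrt{2} i \pi \left(i \left(1 - i\right) e^{\frac{3 \sqrt{2} \omega \left(1 - i\right)}{2}} - \left(1 - i\right) e^{\frac{3 \sqrt{2} \omega \left(1 + i\right)}{2}}\right)}{12} = \frac{\pi e^{\frac{3 \sqrt{2} \omega}{2}} \cos{\left(\frac{3 \sqrt{2} \omega}{2} + \frac{\pi}{4} \right)}}{3}

Both cases combine into a single formula in |ω|:

F(ω) = \frac{\pi e^{- \frac{3 \sqrt{2} \left|{\omega}\right|}{2}} \sin{\left(\frac{3 \sqrt{2} \left|{\omega}\right|}{2} + \frac{\pi}{4} \right)}}{3}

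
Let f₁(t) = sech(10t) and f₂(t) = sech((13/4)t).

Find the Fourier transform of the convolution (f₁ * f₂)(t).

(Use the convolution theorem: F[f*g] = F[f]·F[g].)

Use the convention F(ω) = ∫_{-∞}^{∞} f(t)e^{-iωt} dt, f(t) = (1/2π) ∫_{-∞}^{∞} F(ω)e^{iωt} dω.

F[f₁*f₂](ω) = \frac{2 \pi^{2}}{65 \cosh{\left(\frac{\pi \omega}{20} \right)} \cosh{\left(\frac{2 \pi \omega}{13} \right)}}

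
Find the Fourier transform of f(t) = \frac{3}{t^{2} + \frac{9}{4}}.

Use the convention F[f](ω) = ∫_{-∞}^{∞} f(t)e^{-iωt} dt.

F(ω) = 2 \pi e^{- \frac{3 \left|{\omega}\right|}{2}}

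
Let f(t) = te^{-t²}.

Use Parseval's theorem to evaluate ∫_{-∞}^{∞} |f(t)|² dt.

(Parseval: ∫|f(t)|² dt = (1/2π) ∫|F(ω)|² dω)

∫|f(t)|² dt = \frac{\sqrt{2} \sqrt{\pi}}{8}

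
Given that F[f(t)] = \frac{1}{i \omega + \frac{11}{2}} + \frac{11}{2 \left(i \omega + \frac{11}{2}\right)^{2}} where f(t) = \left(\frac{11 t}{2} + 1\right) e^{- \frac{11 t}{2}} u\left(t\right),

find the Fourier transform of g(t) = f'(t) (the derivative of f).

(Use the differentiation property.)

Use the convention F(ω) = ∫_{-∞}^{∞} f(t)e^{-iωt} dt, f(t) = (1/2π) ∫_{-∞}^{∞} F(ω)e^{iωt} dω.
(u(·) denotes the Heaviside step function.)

F[g](ω) = \frac{4 \omega \left(\omega - 11 i\right)}{4 \omega^{2} - 44 i \omega - 121}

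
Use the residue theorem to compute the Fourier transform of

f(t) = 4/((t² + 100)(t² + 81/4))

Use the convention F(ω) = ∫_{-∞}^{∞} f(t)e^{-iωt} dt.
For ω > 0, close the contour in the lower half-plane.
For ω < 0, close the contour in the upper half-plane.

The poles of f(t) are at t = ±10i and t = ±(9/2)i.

Let g(z) = f(z)e^{-iωz}; for large |z| the factor e^{-iωz} decays in the lower half-plane when ω > 0 and in the upper half-plane when ω < 0.

Case ω > 0 (lower half-plane, clockwise contour ⇒ F(ω) = -2πi·ΣRes):
  Res_{z = - 10 i} g(z) = - \frac{4 i e^{- 10 \omega}}{1595}
  Res_{z = - \frac{9 i}{2}} g(z) = \frac{16 i e^{- \frac{9 \omega}{2}}}{2871}
  F(ω) = -2πi·ΣRes = - \frac{8 \pi e^{- 10 \omega}}{1595} + \frac{32 \pi e^{- \frac{9 \omega}{2}}}{2871}

Case ω < 0 (upper half-plane, counterclockwise contour ⇒ F(ω) = +2πi·ΣRes):
  Res_{z = 10 i} g(z) = \frac{4 i e^{10 \omega}}{1595}
  Res_{z = \frac{9 i}{2}} g(z) = - \frac{16 i e^{\frac{9 \omega}{2}}}{2871}
  F(ω) = 2πi·ΣRes = \frac{8 \pi \left(20 e^{\frac{9 \omega}{2}} - 9 e^{10 \omega}\right)}{14355}

Both cases combine into a single formula in |ω|:

F(ω) = - \frac{8 \pi e^{- 10 \left|{\omega}\right|}}{1595} + \frac{32 \pi e^{- \frac{9 \left|{\omega}\right|}{2}}}{2871}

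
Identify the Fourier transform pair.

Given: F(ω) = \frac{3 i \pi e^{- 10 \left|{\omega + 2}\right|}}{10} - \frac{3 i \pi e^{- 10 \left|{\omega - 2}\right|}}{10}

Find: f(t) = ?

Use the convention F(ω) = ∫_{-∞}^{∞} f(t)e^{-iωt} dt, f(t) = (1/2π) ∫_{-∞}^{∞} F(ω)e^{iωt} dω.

f(t) = \frac{6 \sin{\left(2 t \right)}}{t^{2} + 100}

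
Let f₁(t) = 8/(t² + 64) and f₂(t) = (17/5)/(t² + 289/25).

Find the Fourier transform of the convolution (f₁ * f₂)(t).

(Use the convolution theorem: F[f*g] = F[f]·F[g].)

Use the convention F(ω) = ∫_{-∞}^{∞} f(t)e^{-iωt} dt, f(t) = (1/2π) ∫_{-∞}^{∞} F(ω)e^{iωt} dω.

F[f₁*f₂](ω) = \pi^{2} e^{- \frac{57 \left|{\omega}\right|}{5}}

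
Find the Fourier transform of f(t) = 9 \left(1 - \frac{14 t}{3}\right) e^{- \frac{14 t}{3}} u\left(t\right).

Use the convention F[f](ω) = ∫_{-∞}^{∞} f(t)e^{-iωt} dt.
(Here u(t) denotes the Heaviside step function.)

F(ω) = \frac{81 i \omega}{- 9 \omega^{2} + 84 i \omega + 196}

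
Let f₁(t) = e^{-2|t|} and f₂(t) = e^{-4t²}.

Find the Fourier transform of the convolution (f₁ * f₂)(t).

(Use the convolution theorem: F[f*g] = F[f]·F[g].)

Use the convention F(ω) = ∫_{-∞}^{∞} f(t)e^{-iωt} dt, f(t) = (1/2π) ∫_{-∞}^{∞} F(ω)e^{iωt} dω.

F[f₁*f₂](ω) = \frac{2 \sqrt{\pi} e^{- \frac{\omega^{2}}{16}}}{\omega^{2} + 4}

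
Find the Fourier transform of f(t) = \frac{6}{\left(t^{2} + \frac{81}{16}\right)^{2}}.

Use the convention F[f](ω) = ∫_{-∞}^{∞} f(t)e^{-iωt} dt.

F(ω) = \frac{16 \pi \left(9 \left|{\omega}\right| + 4\right) e^{- \frac{9 \left|{\omega}\right|}{4}}}{243}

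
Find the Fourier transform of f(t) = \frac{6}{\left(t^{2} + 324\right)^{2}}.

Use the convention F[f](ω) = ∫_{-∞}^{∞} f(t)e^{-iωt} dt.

F(ω) = \frac{\pi \left(18 \left|{\omega}\right| + 1\right) e^{- 18 \left|{\omega}\right|}}{1944}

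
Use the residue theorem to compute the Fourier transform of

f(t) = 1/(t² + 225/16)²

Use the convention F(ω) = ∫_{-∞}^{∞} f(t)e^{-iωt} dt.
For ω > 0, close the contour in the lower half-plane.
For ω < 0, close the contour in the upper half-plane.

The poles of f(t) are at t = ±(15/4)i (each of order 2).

Let g(z) = f(z)e^{-iωz}; for large |z| the factor e^{-iωz} decays in the lower half-plane when ω > 0 and in the upper half-plane when ω < 0.

Case ω > 0 (lower half-plane, clockwise contour ⇒ F(ω) = -2πi·ΣRes):
  Res_{z = - \frac{15 i}{4}} g(z) = \frac{4 i \left(15 \omega + 4\right) e^{- \frac{15 \omega}{4}}}{3375} (pole of order 2)
  F(ω) = -2πi·ΣRes = \frac{8 \pi \left(15 \omega + 4\right) e^{- \frac{15 \omega}{4}}}{3375}

Case ω < 0 (upper half-plane, counterclockwise contour ⇒ F(ω) = +2πi·ΣRes):
  Res_{z = \frac{15 i}{4}} g(z) = \frac{4 i \left(15 \omega - 4\right) e^{\frac{15 \omega}{4}}}{3375} (pole of order 2)
  F(ω) = 2πi·ΣRes = \frac{8 \pi \left(4 - 15 \omega\right) e^{\frac{15 \omega}{4}}}{3375}

Both cases combine into a single formula in |ω|:

F(ω) = \frac{8 \pi \left(15 \left|{\omega}\right| + 4\right) e^{- \frac{15 \left|{\omega}\right|}{4}}}{3375}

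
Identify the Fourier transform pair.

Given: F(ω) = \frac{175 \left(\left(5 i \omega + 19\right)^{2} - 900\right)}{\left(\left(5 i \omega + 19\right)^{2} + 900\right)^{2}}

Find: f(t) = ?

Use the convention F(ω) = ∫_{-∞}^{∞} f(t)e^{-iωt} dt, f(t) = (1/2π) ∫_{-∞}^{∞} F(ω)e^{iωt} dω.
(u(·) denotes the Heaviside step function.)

f(t) = 7 t e^{- \frac{19 t}{5}} \cos{\left(6 t \right)} u\left(t\right)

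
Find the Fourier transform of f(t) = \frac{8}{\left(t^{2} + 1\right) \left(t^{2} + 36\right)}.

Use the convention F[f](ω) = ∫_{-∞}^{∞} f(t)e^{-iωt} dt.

F(ω) = \frac{4 \pi \left(6 e^{5 \left|{\omega}\right|} - 1\right) e^{- 6 \left|{\omega}\right|}}{105}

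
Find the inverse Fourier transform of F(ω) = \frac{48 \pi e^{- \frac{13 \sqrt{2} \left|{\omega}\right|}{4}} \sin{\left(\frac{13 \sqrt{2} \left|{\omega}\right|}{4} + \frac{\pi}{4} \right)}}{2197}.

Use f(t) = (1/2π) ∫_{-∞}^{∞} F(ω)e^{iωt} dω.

f(t) = \frac{6}{t^{4} + \frac{28561}{16}}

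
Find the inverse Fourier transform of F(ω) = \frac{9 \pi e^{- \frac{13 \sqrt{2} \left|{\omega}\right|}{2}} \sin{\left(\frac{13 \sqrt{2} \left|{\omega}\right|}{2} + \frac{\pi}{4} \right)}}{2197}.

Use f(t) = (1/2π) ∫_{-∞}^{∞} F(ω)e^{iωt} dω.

f(t) = \frac{9}{t^{4} + 28561}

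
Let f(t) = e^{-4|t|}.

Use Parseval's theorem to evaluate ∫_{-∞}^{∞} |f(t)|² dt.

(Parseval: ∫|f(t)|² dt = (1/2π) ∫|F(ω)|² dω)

∫|f(t)|² dt = \frac{1}{4}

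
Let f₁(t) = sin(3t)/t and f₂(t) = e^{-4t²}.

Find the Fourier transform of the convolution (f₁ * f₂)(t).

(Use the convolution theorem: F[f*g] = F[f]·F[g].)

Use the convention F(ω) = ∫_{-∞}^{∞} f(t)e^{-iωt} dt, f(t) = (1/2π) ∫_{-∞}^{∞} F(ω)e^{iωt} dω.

F[f₁*f₂](ω) = \begin{cases} \frac{\pi^{\frac{3}{2}} e^{- \frac{\omega^{2}}{16}}}{2} & \text{for}\: \omega > -3 \wedge \omega < 3 \\0 & \text{otherwise} \end{cases}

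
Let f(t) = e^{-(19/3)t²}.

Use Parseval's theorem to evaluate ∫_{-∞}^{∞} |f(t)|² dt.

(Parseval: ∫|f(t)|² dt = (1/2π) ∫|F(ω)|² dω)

∫|f(t)|² dt = \frac{\sqrt{114} \sqrt{\pi}}{38}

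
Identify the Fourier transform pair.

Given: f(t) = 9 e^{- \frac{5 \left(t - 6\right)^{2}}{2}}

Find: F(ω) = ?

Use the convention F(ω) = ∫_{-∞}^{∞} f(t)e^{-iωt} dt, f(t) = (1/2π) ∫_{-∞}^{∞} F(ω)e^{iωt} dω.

F(ω) = \frac{9 \sqrt{10} \sqrt{\pi} e^{- \frac{\omega \left(\omega + 60 i\right)}{10}}}{5}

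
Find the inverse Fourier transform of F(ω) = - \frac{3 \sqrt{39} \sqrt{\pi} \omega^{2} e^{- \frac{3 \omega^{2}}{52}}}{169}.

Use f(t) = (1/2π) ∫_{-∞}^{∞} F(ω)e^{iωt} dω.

f(t) = \left(\frac{52 t^{2}}{3} - 2\right) e^{- \frac{13 t^{2}}{3}}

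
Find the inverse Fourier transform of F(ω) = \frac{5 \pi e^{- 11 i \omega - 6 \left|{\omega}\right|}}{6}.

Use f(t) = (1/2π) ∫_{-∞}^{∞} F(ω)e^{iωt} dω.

f(t) = \frac{5}{\left(t - 11\right)^{2} + 36}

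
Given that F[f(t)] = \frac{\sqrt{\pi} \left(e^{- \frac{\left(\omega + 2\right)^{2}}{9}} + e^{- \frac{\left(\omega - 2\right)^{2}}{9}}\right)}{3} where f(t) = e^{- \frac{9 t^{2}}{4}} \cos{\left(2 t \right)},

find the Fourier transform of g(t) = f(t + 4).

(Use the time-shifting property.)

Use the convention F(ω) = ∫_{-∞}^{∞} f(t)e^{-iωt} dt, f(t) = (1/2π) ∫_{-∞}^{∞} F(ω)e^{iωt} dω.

F[g](ω) = \frac{\sqrt{\pi} \left(e^{\frac{8 \omega}{9}} + 1\right) e^{- \frac{\omega^{2}}{9} - \frac{4 \omega}{9} + 4 i \omega - \frac{4}{9}}}{3}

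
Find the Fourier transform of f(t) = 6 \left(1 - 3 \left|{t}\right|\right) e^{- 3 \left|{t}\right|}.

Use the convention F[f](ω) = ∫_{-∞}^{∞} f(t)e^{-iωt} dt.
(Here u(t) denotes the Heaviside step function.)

F(ω) = \frac{72 \omega^{2}}{\left(\omega^{2} + 9\right)^{2}}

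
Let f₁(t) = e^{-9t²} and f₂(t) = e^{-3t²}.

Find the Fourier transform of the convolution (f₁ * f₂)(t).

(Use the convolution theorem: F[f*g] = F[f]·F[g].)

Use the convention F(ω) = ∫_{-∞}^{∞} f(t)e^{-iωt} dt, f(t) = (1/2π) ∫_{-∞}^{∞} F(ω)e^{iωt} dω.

F[f₁*f₂](ω) = \frac{\sqrt{3} \pi e^{- \frac{\omega^{2}}{9}}}{9}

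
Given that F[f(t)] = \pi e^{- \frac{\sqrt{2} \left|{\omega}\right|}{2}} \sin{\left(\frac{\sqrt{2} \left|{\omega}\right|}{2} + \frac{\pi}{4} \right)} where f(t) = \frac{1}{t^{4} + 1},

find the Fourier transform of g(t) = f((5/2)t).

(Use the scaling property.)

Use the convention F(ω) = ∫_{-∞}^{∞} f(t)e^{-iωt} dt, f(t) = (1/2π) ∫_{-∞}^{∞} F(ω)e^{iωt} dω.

F[g](ω) = \frac{2 \pi e^{- \frac{\sqrt{2} \left|{\omega}\right|}{5}} \sin{\left(\frac{\sqrt{2} \left|{\omega}\right|}{5} + \frac{\pi}{4} \right)}}{5}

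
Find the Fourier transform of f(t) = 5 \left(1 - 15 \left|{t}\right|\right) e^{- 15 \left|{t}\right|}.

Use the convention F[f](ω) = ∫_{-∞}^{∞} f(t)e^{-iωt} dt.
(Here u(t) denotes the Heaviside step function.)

F(ω) = \frac{300 \omega^{2}}{\left(\omega^{2} + 225\right)^{2}}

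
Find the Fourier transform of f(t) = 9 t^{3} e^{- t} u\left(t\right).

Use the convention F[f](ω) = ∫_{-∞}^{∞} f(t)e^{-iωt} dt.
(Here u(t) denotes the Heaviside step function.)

F(ω) = \frac{54}{\left(i \omega + 1\right)^{4}}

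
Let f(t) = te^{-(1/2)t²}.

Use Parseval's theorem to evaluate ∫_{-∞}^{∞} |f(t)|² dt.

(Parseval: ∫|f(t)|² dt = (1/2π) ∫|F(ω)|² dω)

∫|f(t)|² dt = \frac{\sqrt{\pi}}{2}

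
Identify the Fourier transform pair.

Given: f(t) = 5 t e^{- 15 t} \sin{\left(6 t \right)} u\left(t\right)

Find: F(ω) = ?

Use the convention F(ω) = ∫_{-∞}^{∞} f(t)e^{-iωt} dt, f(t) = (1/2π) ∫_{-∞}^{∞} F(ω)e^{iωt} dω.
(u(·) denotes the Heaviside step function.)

F(ω) = \frac{60 \left(i \omega + 15\right)}{\left(\left(i \omega + 15\right)^{2} + 36\right)^{2}}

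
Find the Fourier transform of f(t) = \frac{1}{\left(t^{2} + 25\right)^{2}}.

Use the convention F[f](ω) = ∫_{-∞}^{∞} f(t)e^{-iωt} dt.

F(ω) = \frac{\pi \left(5 \left|{\omega}\right| + 1\right) e^{- 5 \left|{\omega}\right|}}{250}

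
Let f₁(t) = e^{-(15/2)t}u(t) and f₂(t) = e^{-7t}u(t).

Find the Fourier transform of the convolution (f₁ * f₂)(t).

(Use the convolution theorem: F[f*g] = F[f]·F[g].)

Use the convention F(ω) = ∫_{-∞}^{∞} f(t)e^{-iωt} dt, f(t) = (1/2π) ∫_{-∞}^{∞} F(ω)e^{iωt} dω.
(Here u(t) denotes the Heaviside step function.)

F[f₁*f₂](ω) = \frac{2}{\left(i \omega + 7\right) \left(2 i \omega + 15\right)}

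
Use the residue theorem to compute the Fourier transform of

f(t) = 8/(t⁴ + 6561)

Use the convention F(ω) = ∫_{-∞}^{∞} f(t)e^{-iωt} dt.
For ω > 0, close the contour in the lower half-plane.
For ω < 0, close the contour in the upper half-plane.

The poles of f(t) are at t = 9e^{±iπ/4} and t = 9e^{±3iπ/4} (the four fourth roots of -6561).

Let g(z) = f(z)e^{-iωz}; for large |z| the factor e^{-iωz} decays in the lower half-plane when ω > 0 and in the upper half-plane when ω < 0.

Case ω > 0 (lower half-plane, clockwise contour ⇒ F(ω) = -2πi·ΣRes):
  Res_{z = - \frac{9 \sqrt{2}}{2} - \frac{9 \sqrt{2} i}{2}} g(z) = \frac{\sqrt{2} \left(1 + i\right) e^{\frac{9 \sqrt{2} \omega \left(-1 + i\right)}{2}}}{729}
  Res_{z = \frac{9 \sqrt{2}}{2} - \frac{9 \sqrt{2} i}{2}} g(z) = \frac{\sqrt{2} \left(-1 + i\right) e^{- \frac{9 \sqrt{2} \omega \left(1 + i\right)}{2}}}{729}
  F(ω) = -2πi·ΣRes = \frac{2 \sqrt{2} \pi \left(\left(1 - i\right) e^{9 \sqrt{2} i \omega} + 1 + i\right) e^{- \frac{9 \sqrt{2} \omega \left(1 + i\right)}{2}}}{729} = \frac{8 \pi e^{- \frac{9 \sqrt{2} \omega}{2}} \sin{\left(\frac{9 \sqrt{2} \omega}{2} + \frac{\pi}{4} \right)}}{729}

Case ω < 0 (upper half-plane, counterclockwise contour ⇒ F(ω) = +2πi·ΣRes):
  Res_{z = \frac{9 \sqrt{2}}{2} + \frac{9 \sqrt{2} i}{2}} g(z) = - \frac{\sqrt{2} \left(1 + i\right) e^{\frac{9 \sqrt{2} \omega \left(1 - i\right)}{2}}}{729}
  Res_{z = - \frac{9 \sqrt{2}}{2} + \frac{9 \sqrt{2} i}{2}} g(z) = \frac{\sqrt{2} \left(1 - i\right) e^{\frac{9 \sqrt{2} \omega \left(1 + i\right)}{2}}}{729}
  F(ω) = 2πi·ΣRes = - \frac{2 \sqrt{2} i \pi \left(\left(1 + i\right) e^{\frac{9 \sqrt{2} \omega \left(1 - i\right)}{2}} - \left(1 - i\right) e^{\frac{9 \sqrt{2} \omega \left(1 + i\right)}{2}}\right)}{729} = \frac{8 \pi e^{\frac{9 \sqrt{2} \omega}{2}} \cos{\left(\frac{9 \sqrt{2} \omega}{2} + \frac{\pi}{4} \right)}}{729}

Both cases combine into a single formula in |ω|:

F(ω) = \frac{8 \pi e^{- \frac{9 \sqrt{2} \left|{\omega}\right|}{2}} \sin{\left(\frac{9 \sqrt{2} \left|{\omega}\right|}{2} + \frac{\pi}{4} \right)}}{729}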